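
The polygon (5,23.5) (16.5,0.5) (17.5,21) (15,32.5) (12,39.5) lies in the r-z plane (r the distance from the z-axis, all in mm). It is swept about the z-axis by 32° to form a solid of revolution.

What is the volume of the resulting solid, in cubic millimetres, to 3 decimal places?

Volume = 1708.235 mm³

Profile (r,z), 5 vertices: (5,23.5) (16.5,0.5) (17.5,21) (15,32.5) (12,39.5)
edge 0: (5,23.5)→(16.5,0.5)  cross = 5·0.5 − 16.5·23.5 = -385.2500; (r_i+r_j)·cross = 21.5·-385.2500 = -8282.8750
edge 1: (16.5,0.5)→(17.5,21)  cross = 16.5·21 − 17.5·0.5 = 337.7500; (r_i+r_j)·cross = 34·337.7500 = 11483.5000
edge 2: (17.5,21)→(15,32.5)  cross = 17.5·32.5 − 15·21 = 253.7500; (r_i+r_j)·cross = 32.5·253.7500 = 8246.8750
edge 3: (15,32.5)→(12,39.5)  cross = 15·39.5 − 12·32.5 = 202.5000; (r_i+r_j)·cross = 27·202.5000 = 5467.5000
edge 4: (12,39.5)→(5,23.5)  cross = 12·23.5 − 5·39.5 = 84.5000; (r_i+r_j)·cross = 17·84.5000 = 1436.5000
Σcross = 493.2500 → A = |Σcross|/2 = 246.6250 mm²
Σ(r_i+r_j)·cross = 18351.5000 → first moment M = |Σ|/6 = 3058.5833
R_c = M/A = 3058.5833/246.6250 = 12.4018 mm
θ = 32° = 0.558505 rad
V = θ·R_c·A = 0.558505·12.4018·246.6250 = 1708.235 mm³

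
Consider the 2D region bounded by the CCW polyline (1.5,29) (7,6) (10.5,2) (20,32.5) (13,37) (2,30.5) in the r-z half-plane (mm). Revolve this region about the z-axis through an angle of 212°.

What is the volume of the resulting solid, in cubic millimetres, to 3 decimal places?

Profile (r,z), 6 vertices: (1.5,29) (7,6) (10.5,2) (20,32.5) (13,37) (2,30.5)
edge 0: (1.5,29)→(7,6)  cross = 1.5·6 − 7·29 = -194.0000; (r_i+r_j)·cross = 8.5·-194.0000 = -1649.0000
edge 1: (7,6)→(10.5,2)  cross = 7·2 − 10.5·6 = -49.0000; (r_i+r_j)·cross = 17.5·-49.0000 = -857.5000
edge 2: (10.5,2)→(20,32.5)  cross = 10.5·32.5 − 20·2 = 301.2500; (r_i+r_j)·cross = 30.5·301.2500 = 9188.1250
edge 3: (20,32.5)→(13,37)  cross = 20·37 − 13·32.5 = 317.5000; (r_i+r_j)·cross = 33·317.5000 = 10477.5000
edge 4: (13,37)→(2,30.5)  cross = 13·30.5 − 2·37 = 322.5000; (r_i+r_j)·cross = 15·322.5000 = 4837.5000
edge 5: (2,30.5)→(1.5,29)  cross = 2·29 − 1.5·30.5 = 12.2500; (r_i+r_j)·cross = 3.5·12.2500 = 42.8750
Σcross = 710.5000 → A = |Σcross|/2 = 355.2500 mm²
Σ(r_i+r_j)·cross = 22039.5000 → first moment M = |Σ|/6 = 3673.2500
R_c = M/A = 3673.2500/355.2500 = 10.3399 mm
θ = 212° = 3.700098 rad
V = θ·R_c·A = 3.700098·10.3399·355.2500 = 13591.385 mm³

Volume = 13591.385 mm³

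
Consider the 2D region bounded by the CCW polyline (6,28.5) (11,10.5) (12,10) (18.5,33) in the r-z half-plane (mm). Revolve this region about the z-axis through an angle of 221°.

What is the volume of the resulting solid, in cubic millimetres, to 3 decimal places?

Volume = 6348.673 mm³

Profile (r,z), 4 vertices: (6,28.5) (11,10.5) (12,10) (18.5,33)
edge 0: (6,28.5)→(11,10.5)  cross = 6·10.5 − 11·28.5 = -250.5000; (r_i+r_j)·cross = 17·-250.5000 = -4258.5000
edge 1: (11,10.5)→(12,10)  cross = 11·10 − 12·10.5 = -16.0000; (r_i+r_j)·cross = 23·-16.0000 = -368.0000
edge 2: (12,10)→(18.5,33)  cross = 12·33 − 18.5·10 = 211.0000; (r_i+r_j)·cross = 30.5·211.0000 = 6435.5000
edge 3: (18.5,33)→(6,28.5)  cross = 18.5·28.5 − 6·33 = 329.2500; (r_i+r_j)·cross = 24.5·329.2500 = 8066.6250
Σcross = 273.7500 → A = |Σcross|/2 = 136.8750 mm²
Σ(r_i+r_j)·cross = 9875.6250 → first moment M = |Σ|/6 = 1645.9375
R_c = M/A = 1645.9375/136.8750 = 12.0251 mm
θ = 221° = 3.857178 rad
V = θ·R_c·A = 3.857178·12.0251·136.8750 = 6348.673 mm³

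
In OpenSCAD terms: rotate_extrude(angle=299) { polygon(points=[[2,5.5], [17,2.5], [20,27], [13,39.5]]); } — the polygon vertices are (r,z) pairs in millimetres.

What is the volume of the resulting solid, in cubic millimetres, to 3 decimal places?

Profile (r,z), 4 vertices: (2,5.5) (17,2.5) (20,27) (13,39.5)
edge 0: (2,5.5)→(17,2.5)  cross = 2·2.5 − 17·5.5 = -88.5000; (r_i+r_j)·cross = 19·-88.5000 = -1681.5000
edge 1: (17,2.5)→(20,27)  cross = 17·27 − 20·2.5 = 409.0000; (r_i+r_j)·cross = 37·409.0000 = 15133.0000
edge 2: (20,27)→(13,39.5)  cross = 20·39.5 − 13·27 = 439.0000; (r_i+r_j)·cross = 33·439.0000 = 14487.0000
edge 3: (13,39.5)→(2,5.5)  cross = 13·5.5 − 2·39.5 = -7.5000; (r_i+r_j)·cross = 15·-7.5000 = -112.5000
Σcross = 752.0000 → A = |Σcross|/2 = 376.0000 mm²
Σ(r_i+r_j)·cross = 27826.0000 → first moment M = |Σ|/6 = 4637.6667
R_c = M/A = 4637.6667/376.0000 = 12.3342 mm
θ = 299° = 5.218534 rad
V = θ·R_c·A = 5.218534·12.3342·376.0000 = 24201.823 mm³

Volume = 24201.823 mm³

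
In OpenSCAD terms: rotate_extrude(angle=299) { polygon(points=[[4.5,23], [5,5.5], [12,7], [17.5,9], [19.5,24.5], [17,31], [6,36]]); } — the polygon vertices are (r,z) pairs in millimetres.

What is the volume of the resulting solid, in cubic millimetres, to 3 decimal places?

Volume = 20844.675 mm³

Profile (r,z), 7 vertices: (4.5,23) (5,5.5) (12,7) (17.5,9) (19.5,24.5) (17,31) (6,36)
edge 0: (4.5,23)→(5,5.5)  cross = 4.5·5.5 − 5·23 = -90.2500; (r_i+r_j)·cross = 9.5·-90.2500 = -857.3750
edge 1: (5,5.5)→(12,7)  cross = 5·7 − 12·5.5 = -31.0000; (r_i+r_j)·cross = 17·-31.0000 = -527.0000
edge 2: (12,7)→(17.5,9)  cross = 12·9 − 17.5·7 = -14.5000; (r_i+r_j)·cross = 29.5·-14.5000 = -427.7500
edge 3: (17.5,9)→(19.5,24.5)  cross = 17.5·24.5 − 19.5·9 = 253.2500; (r_i+r_j)·cross = 37·253.2500 = 9370.2500
edge 4: (19.5,24.5)→(17,31)  cross = 19.5·31 − 17·24.5 = 188.0000; (r_i+r_j)·cross = 36.5·188.0000 = 6862.0000
edge 5: (17,31)→(6,36)  cross = 17·36 − 6·31 = 426.0000; (r_i+r_j)·cross = 23·426.0000 = 9798.0000
edge 6: (6,36)→(4.5,23)  cross = 6·23 − 4.5·36 = -24.0000; (r_i+r_j)·cross = 10.5·-24.0000 = -252.0000
Σcross = 707.5000 → A = |Σcross|/2 = 353.7500 mm²
Σ(r_i+r_j)·cross = 23966.1250 → first moment M = |Σ|/6 = 3994.3542
R_c = M/A = 3994.3542/353.7500 = 11.2915 mm
θ = 299° = 5.218534 rad
V = θ·R_c·A = 5.218534·11.2915·353.7500 = 20844.675 mm³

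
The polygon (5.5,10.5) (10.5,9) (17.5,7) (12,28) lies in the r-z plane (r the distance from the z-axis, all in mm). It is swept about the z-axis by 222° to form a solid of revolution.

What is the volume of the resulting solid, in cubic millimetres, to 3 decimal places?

Profile (r,z), 4 vertices: (5.5,10.5) (10.5,9) (17.5,7) (12,28)
edge 0: (5.5,10.5)→(10.5,9)  cross = 5.5·9 − 10.5·10.5 = -60.7500; (r_i+r_j)·cross = 16·-60.7500 = -972.0000
edge 1: (10.5,9)→(17.5,7)  cross = 10.5·7 − 17.5·9 = -84.0000; (r_i+r_j)·cross = 28·-84.0000 = -2352.0000
edge 2: (17.5,7)→(12,28)  cross = 17.5·28 − 12·7 = 406.0000; (r_i+r_j)·cross = 29.5·406.0000 = 11977.0000
edge 3: (12,28)→(5.5,10.5)  cross = 12·10.5 − 5.5·28 = -28.0000; (r_i+r_j)·cross = 17.5·-28.0000 = -490.0000
Σcross = 233.2500 → A = |Σcross|/2 = 116.6250 mm²
Σ(r_i+r_j)·cross = 8163.0000 → first moment M = |Σ|/6 = 1360.5000
R_c = M/A = 1360.5000/116.6250 = 11.6656 mm
θ = 222° = 3.874631 rad
V = θ·R_c·A = 3.874631·11.6656·116.6250 = 5271.435 mm³

Volume = 5271.435 mm³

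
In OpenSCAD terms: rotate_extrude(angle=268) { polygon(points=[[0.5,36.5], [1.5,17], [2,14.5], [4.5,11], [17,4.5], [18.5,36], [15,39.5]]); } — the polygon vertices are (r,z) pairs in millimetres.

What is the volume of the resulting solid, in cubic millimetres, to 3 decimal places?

Volume = 22872.304 mm³

Profile (r,z), 7 vertices: (0.5,36.5) (1.5,17) (2,14.5) (4.5,11) (17,4.5) (18.5,36) (15,39.5)
edge 0: (0.5,36.5)→(1.5,17)  cross = 0.5·17 − 1.5·36.5 = -46.2500; (r_i+r_j)·cross = 2·-46.2500 = -92.5000
edge 1: (1.5,17)→(2,14.5)  cross = 1.5·14.5 − 2·17 = -12.2500; (r_i+r_j)·cross = 3.5·-12.2500 = -42.8750
edge 2: (2,14.5)→(4.5,11)  cross = 2·11 − 4.5·14.5 = -43.2500; (r_i+r_j)·cross = 6.5·-43.2500 = -281.1250
edge 3: (4.5,11)→(17,4.5)  cross = 4.5·4.5 − 17·11 = -166.7500; (r_i+r_j)·cross = 21.5·-166.7500 = -3585.1250
edge 4: (17,4.5)→(18.5,36)  cross = 17·36 − 18.5·4.5 = 528.7500; (r_i+r_j)·cross = 35.5·528.7500 = 18770.6250
edge 5: (18.5,36)→(15,39.5)  cross = 18.5·39.5 − 15·36 = 190.7500; (r_i+r_j)·cross = 33.5·190.7500 = 6390.1250
edge 6: (15,39.5)→(0.5,36.5)  cross = 15·36.5 − 0.5·39.5 = 527.7500; (r_i+r_j)·cross = 15.5·527.7500 = 8180.1250
Σcross = 978.7500 → A = |Σcross|/2 = 489.3750 mm²
Σ(r_i+r_j)·cross = 29339.2500 → first moment M = |Σ|/6 = 4889.8750
R_c = M/A = 4889.8750/489.3750 = 9.9921 mm
θ = 268° = 4.677482 rad
V = θ·R_c·A = 4.677482·9.9921·489.3750 = 22872.304 mm³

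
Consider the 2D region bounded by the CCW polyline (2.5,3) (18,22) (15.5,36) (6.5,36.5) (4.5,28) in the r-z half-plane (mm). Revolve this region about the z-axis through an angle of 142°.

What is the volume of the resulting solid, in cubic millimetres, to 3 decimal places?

Profile (r,z), 5 vertices: (2.5,3) (18,22) (15.5,36) (6.5,36.5) (4.5,28)
edge 0: (2.5,3)→(18,22)  cross = 2.5·22 − 18·3 = 1.0000; (r_i+r_j)·cross = 20.5·1.0000 = 20.5000
edge 1: (18,22)→(15.5,36)  cross = 18·36 − 15.5·22 = 307.0000; (r_i+r_j)·cross = 33.5·307.0000 = 10284.5000
edge 2: (15.5,36)→(6.5,36.5)  cross = 15.5·36.5 − 6.5·36 = 331.7500; (r_i+r_j)·cross = 22·331.7500 = 7298.5000
edge 3: (6.5,36.5)→(4.5,28)  cross = 6.5·28 − 4.5·36.5 = 17.7500; (r_i+r_j)·cross = 11·17.7500 = 195.2500
edge 4: (4.5,28)→(2.5,3)  cross = 4.5·3 − 2.5·28 = -56.5000; (r_i+r_j)·cross = 7·-56.5000 = -395.5000
Σcross = 601.0000 → A = |Σcross|/2 = 300.5000 mm²
Σ(r_i+r_j)·cross = 17403.2500 → first moment M = |Σ|/6 = 2900.5417
R_c = M/A = 2900.5417/300.5000 = 9.6524 mm
θ = 142° = 2.478368 rad
V = θ·R_c·A = 2.478368·9.6524·300.5000 = 7188.608 mm³

Volume = 7188.608 mm³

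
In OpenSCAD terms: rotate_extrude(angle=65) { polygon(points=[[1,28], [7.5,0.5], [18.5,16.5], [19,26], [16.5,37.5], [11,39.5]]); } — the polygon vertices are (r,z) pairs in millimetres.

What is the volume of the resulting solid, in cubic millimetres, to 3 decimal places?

Volume = 5169.965 mm³

Profile (r,z), 6 vertices: (1,28) (7.5,0.5) (18.5,16.5) (19,26) (16.5,37.5) (11,39.5)
edge 0: (1,28)→(7.5,0.5)  cross = 1·0.5 − 7.5·28 = -209.5000; (r_i+r_j)·cross = 8.5·-209.5000 = -1780.7500
edge 1: (7.5,0.5)→(18.5,16.5)  cross = 7.5·16.5 − 18.5·0.5 = 114.5000; (r_i+r_j)·cross = 26·114.5000 = 2977.0000
edge 2: (18.5,16.5)→(19,26)  cross = 18.5·26 − 19·16.5 = 167.5000; (r_i+r_j)·cross = 37.5·167.5000 = 6281.2500
edge 3: (19,26)→(16.5,37.5)  cross = 19·37.5 − 16.5·26 = 283.5000; (r_i+r_j)·cross = 35.5·283.5000 = 10064.2500
edge 4: (16.5,37.5)→(11,39.5)  cross = 16.5·39.5 − 11·37.5 = 239.2500; (r_i+r_j)·cross = 27.5·239.2500 = 6579.3750
edge 5: (11,39.5)→(1,28)  cross = 11·28 − 1·39.5 = 268.5000; (r_i+r_j)·cross = 12·268.5000 = 3222.0000
Σcross = 863.7500 → A = |Σcross|/2 = 431.8750 mm²
Σ(r_i+r_j)·cross = 27343.1250 → first moment M = |Σ|/6 = 4557.1875
R_c = M/A = 4557.1875/431.8750 = 10.5521 mm
θ = 65° = 1.134464 rad
V = θ·R_c·A = 1.134464·10.5521·431.8750 = 5169.965 mm³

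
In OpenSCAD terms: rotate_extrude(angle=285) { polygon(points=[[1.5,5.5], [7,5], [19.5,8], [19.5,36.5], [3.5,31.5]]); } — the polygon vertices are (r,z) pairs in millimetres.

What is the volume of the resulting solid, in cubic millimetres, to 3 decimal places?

Volume = 25998.839 mm³

Profile (r,z), 5 vertices: (1.5,5.5) (7,5) (19.5,8) (19.5,36.5) (3.5,31.5)
edge 0: (1.5,5.5)→(7,5)  cross = 1.5·5 − 7·5.5 = -31.0000; (r_i+r_j)·cross = 8.5·-31.0000 = -263.5000
edge 1: (7,5)→(19.5,8)  cross = 7·8 − 19.5·5 = -41.5000; (r_i+r_j)·cross = 26.5·-41.5000 = -1099.7500
edge 2: (19.5,8)→(19.5,36.5)  cross = 19.5·36.5 − 19.5·8 = 555.7500; (r_i+r_j)·cross = 39·555.7500 = 21674.2500
edge 3: (19.5,36.5)→(3.5,31.5)  cross = 19.5·31.5 − 3.5·36.5 = 486.5000; (r_i+r_j)·cross = 23·486.5000 = 11189.5000
edge 4: (3.5,31.5)→(1.5,5.5)  cross = 3.5·5.5 − 1.5·31.5 = -28.0000; (r_i+r_j)·cross = 5·-28.0000 = -140.0000
Σcross = 941.7500 → A = |Σcross|/2 = 470.8750 mm²
Σ(r_i+r_j)·cross = 31360.5000 → first moment M = |Σ|/6 = 5226.7500
R_c = M/A = 5226.7500/470.8750 = 11.1001 mm
θ = 285° = 4.974188 rad
V = θ·R_c·A = 4.974188·11.1001·470.8750 = 25998.839 mm³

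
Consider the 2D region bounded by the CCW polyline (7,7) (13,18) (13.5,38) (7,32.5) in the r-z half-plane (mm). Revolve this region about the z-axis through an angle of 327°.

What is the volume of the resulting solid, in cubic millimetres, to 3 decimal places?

Volume = 7984.291 mm³

Profile (r,z), 4 vertices: (7,7) (13,18) (13.5,38) (7,32.5)
edge 0: (7,7)→(13,18)  cross = 7·18 − 13·7 = 35.0000; (r_i+r_j)·cross = 20·35.0000 = 700.0000
edge 1: (13,18)→(13.5,38)  cross = 13·38 − 13.5·18 = 251.0000; (r_i+r_j)·cross = 26.5·251.0000 = 6651.5000
edge 2: (13.5,38)→(7,32.5)  cross = 13.5·32.5 − 7·38 = 172.7500; (r_i+r_j)·cross = 20.5·172.7500 = 3541.3750
edge 3: (7,32.5)→(7,7)  cross = 7·7 − 7·32.5 = -178.5000; (r_i+r_j)·cross = 14·-178.5000 = -2499.0000
Σcross = 280.2500 → A = |Σcross|/2 = 140.1250 mm²
Σ(r_i+r_j)·cross = 8393.8750 → first moment M = |Σ|/6 = 1398.9792
R_c = M/A = 1398.9792/140.1250 = 9.9838 mm
θ = 327° = 5.707227 rad
V = θ·R_c·A = 5.707227·9.9838·140.1250 = 7984.291 mm³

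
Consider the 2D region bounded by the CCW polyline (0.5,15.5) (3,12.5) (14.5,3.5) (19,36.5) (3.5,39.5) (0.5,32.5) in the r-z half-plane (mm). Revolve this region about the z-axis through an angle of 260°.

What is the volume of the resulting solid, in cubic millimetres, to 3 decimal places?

Profile (r,z), 6 vertices: (0.5,15.5) (3,12.5) (14.5,3.5) (19,36.5) (3.5,39.5) (0.5,32.5)
edge 0: (0.5,15.5)→(3,12.5)  cross = 0.5·12.5 − 3·15.5 = -40.2500; (r_i+r_j)·cross = 3.5·-40.2500 = -140.8750
edge 1: (3,12.5)→(14.5,3.5)  cross = 3·3.5 − 14.5·12.5 = -170.7500; (r_i+r_j)·cross = 17.5·-170.7500 = -2988.1250
edge 2: (14.5,3.5)→(19,36.5)  cross = 14.5·36.5 − 19·3.5 = 462.7500; (r_i+r_j)·cross = 33.5·462.7500 = 15502.1250
edge 3: (19,36.5)→(3.5,39.5)  cross = 19·39.5 − 3.5·36.5 = 622.7500; (r_i+r_j)·cross = 22.5·622.7500 = 14011.8750
edge 4: (3.5,39.5)→(0.5,32.5)  cross = 3.5·32.5 − 0.5·39.5 = 94.0000; (r_i+r_j)·cross = 4·94.0000 = 376.0000
edge 5: (0.5,32.5)→(0.5,15.5)  cross = 0.5·15.5 − 0.5·32.5 = -8.5000; (r_i+r_j)·cross = 1·-8.5000 = -8.5000
Σcross = 960.0000 → A = |Σcross|/2 = 480.0000 mm²
Σ(r_i+r_j)·cross = 26752.5000 → first moment M = |Σ|/6 = 4458.7500
R_c = M/A = 4458.7500/480.0000 = 9.2891 mm
θ = 260° = 4.537856 rad
V = θ·R_c·A = 4.537856·9.2891·480.0000 = 20233.166 mm³

Volume = 20233.166 mm³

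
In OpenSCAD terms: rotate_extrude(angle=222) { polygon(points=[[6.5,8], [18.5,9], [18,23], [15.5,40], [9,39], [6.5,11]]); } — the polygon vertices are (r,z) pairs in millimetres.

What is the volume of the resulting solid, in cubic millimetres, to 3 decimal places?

Profile (r,z), 6 vertices: (6.5,8) (18.5,9) (18,23) (15.5,40) (9,39) (6.5,11)
edge 0: (6.5,8)→(18.5,9)  cross = 6.5·9 − 18.5·8 = -89.5000; (r_i+r_j)·cross = 25·-89.5000 = -2237.5000
edge 1: (18.5,9)→(18,23)  cross = 18.5·23 − 18·9 = 263.5000; (r_i+r_j)·cross = 36.5·263.5000 = 9617.7500
edge 2: (18,23)→(15.5,40)  cross = 18·40 − 15.5·23 = 363.5000; (r_i+r_j)·cross = 33.5·363.5000 = 12177.2500
edge 3: (15.5,40)→(9,39)  cross = 15.5·39 − 9·40 = 244.5000; (r_i+r_j)·cross = 24.5·244.5000 = 5990.2500
edge 4: (9,39)→(6.5,11)  cross = 9·11 − 6.5·39 = -154.5000; (r_i+r_j)·cross = 15.5·-154.5000 = -2394.7500
edge 5: (6.5,11)→(6.5,8)  cross = 6.5·8 − 6.5·11 = -19.5000; (r_i+r_j)·cross = 13·-19.5000 = -253.5000
Σcross = 608.0000 → A = |Σcross|/2 = 304.0000 mm²
Σ(r_i+r_j)·cross = 22899.5000 → first moment M = |Σ|/6 = 3816.5833
R_c = M/A = 3816.5833/304.0000 = 12.5546 mm
θ = 222° = 3.874631 rad
V = θ·R_c·A = 3.874631·12.5546·304.0000 = 14787.852 mm³

Volume = 14787.852 mm³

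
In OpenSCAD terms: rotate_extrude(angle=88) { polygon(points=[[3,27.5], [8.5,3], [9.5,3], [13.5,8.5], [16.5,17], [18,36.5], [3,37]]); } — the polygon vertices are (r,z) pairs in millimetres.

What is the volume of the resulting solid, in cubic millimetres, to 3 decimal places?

Volume = 5810.975 mm³

Profile (r,z), 7 vertices: (3,27.5) (8.5,3) (9.5,3) (13.5,8.5) (16.5,17) (18,36.5) (3,37)
edge 0: (3,27.5)→(8.5,3)  cross = 3·3 − 8.5·27.5 = -224.7500; (r_i+r_j)·cross = 11.5·-224.7500 = -2584.6250
edge 1: (8.5,3)→(9.5,3)  cross = 8.5·3 − 9.5·3 = -3.0000; (r_i+r_j)·cross = 18·-3.0000 = -54.0000
edge 2: (9.5,3)→(13.5,8.5)  cross = 9.5·8.5 − 13.5·3 = 40.2500; (r_i+r_j)·cross = 23·40.2500 = 925.7500
edge 3: (13.5,8.5)→(16.5,17)  cross = 13.5·17 − 16.5·8.5 = 89.2500; (r_i+r_j)·cross = 30·89.2500 = 2677.5000
edge 4: (16.5,17)→(18,36.5)  cross = 16.5·36.5 − 18·17 = 296.2500; (r_i+r_j)·cross = 34.5·296.2500 = 10220.6250
edge 5: (18,36.5)→(3,37)  cross = 18·37 − 3·36.5 = 556.5000; (r_i+r_j)·cross = 21·556.5000 = 11686.5000
edge 6: (3,37)→(3,27.5)  cross = 3·27.5 − 3·37 = -28.5000; (r_i+r_j)·cross = 6·-28.5000 = -171.0000
Σcross = 726.0000 → A = |Σcross|/2 = 363.0000 mm²
Σ(r_i+r_j)·cross = 22700.7500 → first moment M = |Σ|/6 = 3783.4583
R_c = M/A = 3783.4583/363.0000 = 10.4228 mm
θ = 88° = 1.535890 rad
V = θ·R_c·A = 1.535890·10.4228·363.0000 = 5810.975 mm³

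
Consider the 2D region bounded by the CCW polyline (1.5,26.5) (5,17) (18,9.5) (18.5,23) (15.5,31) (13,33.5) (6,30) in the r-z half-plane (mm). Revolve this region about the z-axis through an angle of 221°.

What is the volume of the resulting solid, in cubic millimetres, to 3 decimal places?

Profile (r,z), 7 vertices: (1.5,26.5) (5,17) (18,9.5) (18.5,23) (15.5,31) (13,33.5) (6,30)
edge 0: (1.5,26.5)→(5,17)  cross = 1.5·17 − 5·26.5 = -107.0000; (r_i+r_j)·cross = 6.5·-107.0000 = -695.5000
edge 1: (5,17)→(18,9.5)  cross = 5·9.5 − 18·17 = -258.5000; (r_i+r_j)·cross = 23·-258.5000 = -5945.5000
edge 2: (18,9.5)→(18.5,23)  cross = 18·23 − 18.5·9.5 = 238.2500; (r_i+r_j)·cross = 36.5·238.2500 = 8696.1250
edge 3: (18.5,23)→(15.5,31)  cross = 18.5·31 − 15.5·23 = 217.0000; (r_i+r_j)·cross = 34·217.0000 = 7378.0000
edge 4: (15.5,31)→(13,33.5)  cross = 15.5·33.5 − 13·31 = 116.2500; (r_i+r_j)·cross = 28.5·116.2500 = 3313.1250
edge 5: (13,33.5)→(6,30)  cross = 13·30 − 6·33.5 = 189.0000; (r_i+r_j)·cross = 19·189.0000 = 3591.0000
edge 6: (6,30)→(1.5,26.5)  cross = 6·26.5 − 1.5·30 = 114.0000; (r_i+r_j)·cross = 7.5·114.0000 = 855.0000
Σcross = 509.0000 → A = |Σcross|/2 = 254.5000 mm²
Σ(r_i+r_j)·cross = 17192.2500 → first moment M = |Σ|/6 = 2865.3750
R_c = M/A = 2865.3750/254.5000 = 11.2588 mm
θ = 221° = 3.857178 rad
V = θ·R_c·A = 3.857178·11.2588·254.5000 = 11052.260 mm³

Volume = 11052.260 mm³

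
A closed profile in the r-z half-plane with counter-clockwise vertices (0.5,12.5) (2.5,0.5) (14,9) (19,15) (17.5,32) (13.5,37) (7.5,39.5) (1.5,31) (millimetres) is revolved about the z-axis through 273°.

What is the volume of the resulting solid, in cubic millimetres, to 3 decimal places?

Volume = 21979.389 mm³

Profile (r,z), 8 vertices: (0.5,12.5) (2.5,0.5) (14,9) (19,15) (17.5,32) (13.5,37) (7.5,39.5) (1.5,31)
edge 0: (0.5,12.5)→(2.5,0.5)  cross = 0.5·0.5 − 2.5·12.5 = -31.0000; (r_i+r_j)·cross = 3·-31.0000 = -93.0000
edge 1: (2.5,0.5)→(14,9)  cross = 2.5·9 − 14·0.5 = 15.5000; (r_i+r_j)·cross = 16.5·15.5000 = 255.7500
edge 2: (14,9)→(19,15)  cross = 14·15 − 19·9 = 39.0000; (r_i+r_j)·cross = 33·39.0000 = 1287.0000
edge 3: (19,15)→(17.5,32)  cross = 19·32 − 17.5·15 = 345.5000; (r_i+r_j)·cross = 36.5·345.5000 = 12610.7500
edge 4: (17.5,32)→(13.5,37)  cross = 17.5·37 − 13.5·32 = 215.5000; (r_i+r_j)·cross = 31·215.5000 = 6680.5000
edge 5: (13.5,37)→(7.5,39.5)  cross = 13.5·39.5 − 7.5·37 = 255.7500; (r_i+r_j)·cross = 21·255.7500 = 5370.7500
edge 6: (7.5,39.5)→(1.5,31)  cross = 7.5·31 − 1.5·39.5 = 173.2500; (r_i+r_j)·cross = 9·173.2500 = 1559.2500
edge 7: (1.5,31)→(0.5,12.5)  cross = 1.5·12.5 − 0.5·31 = 3.2500; (r_i+r_j)·cross = 2·3.2500 = 6.5000
Σcross = 1016.7500 → A = |Σcross|/2 = 508.3750 mm²
Σ(r_i+r_j)·cross = 27677.5000 → first moment M = |Σ|/6 = 4612.9167
R_c = M/A = 4612.9167/508.3750 = 9.0738 mm
θ = 273° = 4.764749 rad
V = θ·R_c·A = 4.764749·9.0738·508.3750 = 21979.389 mm³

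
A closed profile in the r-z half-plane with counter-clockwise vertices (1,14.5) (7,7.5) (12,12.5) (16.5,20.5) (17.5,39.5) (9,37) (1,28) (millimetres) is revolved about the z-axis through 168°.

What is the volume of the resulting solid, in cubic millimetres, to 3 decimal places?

Profile (r,z), 7 vertices: (1,14.5) (7,7.5) (12,12.5) (16.5,20.5) (17.5,39.5) (9,37) (1,28)
edge 0: (1,14.5)→(7,7.5)  cross = 1·7.5 − 7·14.5 = -94.0000; (r_i+r_j)·cross = 8·-94.0000 = -752.0000
edge 1: (7,7.5)→(12,12.5)  cross = 7·12.5 − 12·7.5 = -2.5000; (r_i+r_j)·cross = 19·-2.5000 = -47.5000
edge 2: (12,12.5)→(16.5,20.5)  cross = 12·20.5 − 16.5·12.5 = 39.7500; (r_i+r_j)·cross = 28.5·39.7500 = 1132.8750
edge 3: (16.5,20.5)→(17.5,39.5)  cross = 16.5·39.5 − 17.5·20.5 = 293.0000; (r_i+r_j)·cross = 34·293.0000 = 9962.0000
edge 4: (17.5,39.5)→(9,37)  cross = 17.5·37 − 9·39.5 = 292.0000; (r_i+r_j)·cross = 26.5·292.0000 = 7738.0000
edge 5: (9,37)→(1,28)  cross = 9·28 − 1·37 = 215.0000; (r_i+r_j)·cross = 10·215.0000 = 2150.0000
edge 6: (1,28)→(1,14.5)  cross = 1·14.5 − 1·28 = -13.5000; (r_i+r_j)·cross = 2·-13.5000 = -27.0000
Σcross = 729.7500 → A = |Σcross|/2 = 364.8750 mm²
Σ(r_i+r_j)·cross = 20156.3750 → first moment M = |Σ|/6 = 3359.3958
R_c = M/A = 3359.3958/364.8750 = 9.2070 mm
θ = 168° = 2.932153 rad
V = θ·R_c·A = 2.932153·9.2070·364.8750 = 9850.263 mm³

Volume = 9850.263 mm³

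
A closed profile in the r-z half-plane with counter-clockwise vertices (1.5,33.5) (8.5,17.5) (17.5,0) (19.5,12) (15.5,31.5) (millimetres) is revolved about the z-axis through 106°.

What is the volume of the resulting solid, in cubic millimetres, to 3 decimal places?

Volume = 6239.367 mm³

Profile (r,z), 5 vertices: (1.5,33.5) (8.5,17.5) (17.5,0) (19.5,12) (15.5,31.5)
edge 0: (1.5,33.5)→(8.5,17.5)  cross = 1.5·17.5 − 8.5·33.5 = -258.5000; (r_i+r_j)·cross = 10·-258.5000 = -2585.0000
edge 1: (8.5,17.5)→(17.5,0)  cross = 8.5·0 − 17.5·17.5 = -306.2500; (r_i+r_j)·cross = 26·-306.2500 = -7962.5000
edge 2: (17.5,0)→(19.5,12)  cross = 17.5·12 − 19.5·0 = 210.0000; (r_i+r_j)·cross = 37·210.0000 = 7770.0000
edge 3: (19.5,12)→(15.5,31.5)  cross = 19.5·31.5 − 15.5·12 = 428.2500; (r_i+r_j)·cross = 35·428.2500 = 14988.7500
edge 4: (15.5,31.5)→(1.5,33.5)  cross = 15.5·33.5 − 1.5·31.5 = 472.0000; (r_i+r_j)·cross = 17·472.0000 = 8024.0000
Σcross = 545.5000 → A = |Σcross|/2 = 272.7500 mm²
Σ(r_i+r_j)·cross = 20235.2500 → first moment M = |Σ|/6 = 3372.5417
R_c = M/A = 3372.5417/272.7500 = 12.3650 mm
θ = 106° = 1.850049 rad
V = θ·R_c·A = 1.850049·12.3650·272.7500 = 6239.367 mm³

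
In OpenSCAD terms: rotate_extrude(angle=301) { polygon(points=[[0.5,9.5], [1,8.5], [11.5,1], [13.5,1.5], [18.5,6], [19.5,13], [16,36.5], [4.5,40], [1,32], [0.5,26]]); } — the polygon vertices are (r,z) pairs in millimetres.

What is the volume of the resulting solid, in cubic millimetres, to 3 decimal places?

Volume = 29321.425 mm³

Profile (r,z), 10 vertices: (0.5,9.5) (1,8.5) (11.5,1) (13.5,1.5) (18.5,6) (19.5,13) (16,36.5) (4.5,40) (1,32) (0.5,26)
edge 0: (0.5,9.5)→(1,8.5)  cross = 0.5·8.5 − 1·9.5 = -5.2500; (r_i+r_j)·cross = 1.5·-5.2500 = -7.8750
edge 1: (1,8.5)→(11.5,1)  cross = 1·1 − 11.5·8.5 = -96.7500; (r_i+r_j)·cross = 12.5·-96.7500 = -1209.3750
edge 2: (11.5,1)→(13.5,1.5)  cross = 11.5·1.5 − 13.5·1 = 3.7500; (r_i+r_j)·cross = 25·3.7500 = 93.7500
edge 3: (13.5,1.5)→(18.5,6)  cross = 13.5·6 − 18.5·1.5 = 53.2500; (r_i+r_j)·cross = 32·53.2500 = 1704.0000
edge 4: (18.5,6)→(19.5,13)  cross = 18.5·13 − 19.5·6 = 123.5000; (r_i+r_j)·cross = 38·123.5000 = 4693.0000
edge 5: (19.5,13)→(16,36.5)  cross = 19.5·36.5 − 16·13 = 503.7500; (r_i+r_j)·cross = 35.5·503.7500 = 17883.1250
edge 6: (16,36.5)→(4.5,40)  cross = 16·40 − 4.5·36.5 = 475.7500; (r_i+r_j)·cross = 20.5·475.7500 = 9752.8750
edge 7: (4.5,40)→(1,32)  cross = 4.5·32 − 1·40 = 104.0000; (r_i+r_j)·cross = 5.5·104.0000 = 572.0000
edge 8: (1,32)→(0.5,26)  cross = 1·26 − 0.5·32 = 10.0000; (r_i+r_j)·cross = 1.5·10.0000 = 15.0000
edge 9: (0.5,26)→(0.5,9.5)  cross = 0.5·9.5 − 0.5·26 = -8.2500; (r_i+r_j)·cross = 1·-8.2500 = -8.2500
Σcross = 1163.7500 → A = |Σcross|/2 = 581.8750 mm²
Σ(r_i+r_j)·cross = 33488.2500 → first moment M = |Σ|/6 = 5581.3750
R_c = M/A = 5581.3750/581.8750 = 9.5921 mm
θ = 301° = 5.253441 rad
V = θ·R_c·A = 5.253441·9.5921·581.8750 = 29321.425 mm³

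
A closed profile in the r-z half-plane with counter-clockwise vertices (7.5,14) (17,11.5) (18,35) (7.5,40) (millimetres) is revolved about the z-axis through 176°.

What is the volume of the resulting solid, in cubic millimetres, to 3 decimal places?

Volume = 9524.244 mm³

Profile (r,z), 4 vertices: (7.5,14) (17,11.5) (18,35) (7.5,40)
edge 0: (7.5,14)→(17,11.5)  cross = 7.5·11.5 − 17·14 = -151.7500; (r_i+r_j)·cross = 24.5·-151.7500 = -3717.8750
edge 1: (17,11.5)→(18,35)  cross = 17·35 − 18·11.5 = 388.0000; (r_i+r_j)·cross = 35·388.0000 = 13580.0000
edge 2: (18,35)→(7.5,40)  cross = 18·40 − 7.5·35 = 457.5000; (r_i+r_j)·cross = 25.5·457.5000 = 11666.2500
edge 3: (7.5,40)→(7.5,14)  cross = 7.5·14 − 7.5·40 = -195.0000; (r_i+r_j)·cross = 15·-195.0000 = -2925.0000
Σcross = 498.7500 → A = |Σcross|/2 = 249.3750 mm²
Σ(r_i+r_j)·cross = 18603.3750 → first moment M = |Σ|/6 = 3100.5625
R_c = M/A = 3100.5625/249.3750 = 12.4333 mm
θ = 176° = 3.071779 rad
V = θ·R_c·A = 3.071779·12.4333·249.3750 = 9524.244 mm³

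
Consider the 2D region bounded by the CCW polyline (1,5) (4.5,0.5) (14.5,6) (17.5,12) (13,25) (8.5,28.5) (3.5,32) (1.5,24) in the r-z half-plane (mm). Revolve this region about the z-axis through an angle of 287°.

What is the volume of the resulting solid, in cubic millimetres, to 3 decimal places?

Volume = 13900.865 mm³

Profile (r,z), 8 vertices: (1,5) (4.5,0.5) (14.5,6) (17.5,12) (13,25) (8.5,28.5) (3.5,32) (1.5,24)
edge 0: (1,5)→(4.5,0.5)  cross = 1·0.5 − 4.5·5 = -22.0000; (r_i+r_j)·cross = 5.5·-22.0000 = -121.0000
edge 1: (4.5,0.5)→(14.5,6)  cross = 4.5·6 − 14.5·0.5 = 19.7500; (r_i+r_j)·cross = 19·19.7500 = 375.2500
edge 2: (14.5,6)→(17.5,12)  cross = 14.5·12 − 17.5·6 = 69.0000; (r_i+r_j)·cross = 32·69.0000 = 2208.0000
edge 3: (17.5,12)→(13,25)  cross = 17.5·25 − 13·12 = 281.5000; (r_i+r_j)·cross = 30.5·281.5000 = 8585.7500
edge 4: (13,25)→(8.5,28.5)  cross = 13·28.5 − 8.5·25 = 158.0000; (r_i+r_j)·cross = 21.5·158.0000 = 3397.0000
edge 5: (8.5,28.5)→(3.5,32)  cross = 8.5·32 − 3.5·28.5 = 172.2500; (r_i+r_j)·cross = 12·172.2500 = 2067.0000
edge 6: (3.5,32)→(1.5,24)  cross = 3.5·24 − 1.5·32 = 36.0000; (r_i+r_j)·cross = 5·36.0000 = 180.0000
edge 7: (1.5,24)→(1,5)  cross = 1.5·5 − 1·24 = -16.5000; (r_i+r_j)·cross = 2.5·-16.5000 = -41.2500
Σcross = 698.0000 → A = |Σcross|/2 = 349.0000 mm²
Σ(r_i+r_j)·cross = 16650.7500 → first moment M = |Σ|/6 = 2775.1250
R_c = M/A = 2775.1250/349.0000 = 7.9516 mm
θ = 287° = 5.009095 rad
V = θ·R_c·A = 5.009095·7.9516·349.0000 = 13900.865 mm³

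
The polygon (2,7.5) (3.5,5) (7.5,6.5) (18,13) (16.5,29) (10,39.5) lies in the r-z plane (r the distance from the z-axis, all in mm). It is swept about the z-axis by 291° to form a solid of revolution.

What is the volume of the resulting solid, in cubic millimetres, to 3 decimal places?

Volume = 16420.322 mm³

Profile (r,z), 6 vertices: (2,7.5) (3.5,5) (7.5,6.5) (18,13) (16.5,29) (10,39.5)
edge 0: (2,7.5)→(3.5,5)  cross = 2·5 − 3.5·7.5 = -16.2500; (r_i+r_j)·cross = 5.5·-16.2500 = -89.3750
edge 1: (3.5,5)→(7.5,6.5)  cross = 3.5·6.5 − 7.5·5 = -14.7500; (r_i+r_j)·cross = 11·-14.7500 = -162.2500
edge 2: (7.5,6.5)→(18,13)  cross = 7.5·13 − 18·6.5 = -19.5000; (r_i+r_j)·cross = 25.5·-19.5000 = -497.2500
edge 3: (18,13)→(16.5,29)  cross = 18·29 − 16.5·13 = 307.5000; (r_i+r_j)·cross = 34.5·307.5000 = 10608.7500
edge 4: (16.5,29)→(10,39.5)  cross = 16.5·39.5 − 10·29 = 361.7500; (r_i+r_j)·cross = 26.5·361.7500 = 9586.3750
edge 5: (10,39.5)→(2,7.5)  cross = 10·7.5 − 2·39.5 = -4.0000; (r_i+r_j)·cross = 12·-4.0000 = -48.0000
Σcross = 614.7500 → A = |Σcross|/2 = 307.3750 mm²
Σ(r_i+r_j)·cross = 19398.2500 → first moment M = |Σ|/6 = 3233.0417
R_c = M/A = 3233.0417/307.3750 = 10.5182 mm
θ = 291° = 5.078908 rad
V = θ·R_c·A = 5.078908·10.5182·307.3750 = 16420.322 mm³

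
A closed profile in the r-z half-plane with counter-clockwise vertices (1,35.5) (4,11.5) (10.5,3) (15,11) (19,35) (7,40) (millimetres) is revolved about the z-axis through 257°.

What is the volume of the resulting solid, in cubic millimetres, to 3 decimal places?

Volume = 18966.453 mm³

Profile (r,z), 6 vertices: (1,35.5) (4,11.5) (10.5,3) (15,11) (19,35) (7,40)
edge 0: (1,35.5)→(4,11.5)  cross = 1·11.5 − 4·35.5 = -130.5000; (r_i+r_j)·cross = 5·-130.5000 = -652.5000
edge 1: (4,11.5)→(10.5,3)  cross = 4·3 − 10.5·11.5 = -108.7500; (r_i+r_j)·cross = 14.5·-108.7500 = -1576.8750
edge 2: (10.5,3)→(15,11)  cross = 10.5·11 − 15·3 = 70.5000; (r_i+r_j)·cross = 25.5·70.5000 = 1797.7500
edge 3: (15,11)→(19,35)  cross = 15·35 − 19·11 = 316.0000; (r_i+r_j)·cross = 34·316.0000 = 10744.0000
edge 4: (19,35)→(7,40)  cross = 19·40 − 7·35 = 515.0000; (r_i+r_j)·cross = 26·515.0000 = 13390.0000
edge 5: (7,40)→(1,35.5)  cross = 7·35.5 − 1·40 = 208.5000; (r_i+r_j)·cross = 8·208.5000 = 1668.0000
Σcross = 870.7500 → A = |Σcross|/2 = 435.3750 mm²
Σ(r_i+r_j)·cross = 25370.3750 → first moment M = |Σ|/6 = 4228.3958
R_c = M/A = 4228.3958/435.3750 = 9.7121 mm
θ = 257° = 4.485496 rad
V = θ·R_c·A = 4.485496·9.7121·435.3750 = 18966.453 mm³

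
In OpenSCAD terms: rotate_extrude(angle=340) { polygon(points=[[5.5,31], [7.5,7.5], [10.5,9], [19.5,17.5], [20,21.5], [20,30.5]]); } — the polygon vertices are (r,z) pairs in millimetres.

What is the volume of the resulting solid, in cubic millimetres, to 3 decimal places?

Profile (r,z), 6 vertices: (5.5,31) (7.5,7.5) (10.5,9) (19.5,17.5) (20,21.5) (20,30.5)
edge 0: (5.5,31)→(7.5,7.5)  cross = 5.5·7.5 − 7.5·31 = -191.2500; (r_i+r_j)·cross = 13·-191.2500 = -2486.2500
edge 1: (7.5,7.5)→(10.5,9)  cross = 7.5·9 − 10.5·7.5 = -11.2500; (r_i+r_j)·cross = 18·-11.2500 = -202.5000
edge 2: (10.5,9)→(19.5,17.5)  cross = 10.5·17.5 − 19.5·9 = 8.2500; (r_i+r_j)·cross = 30·8.2500 = 247.5000
edge 3: (19.5,17.5)→(20,21.5)  cross = 19.5·21.5 − 20·17.5 = 69.2500; (r_i+r_j)·cross = 39.5·69.2500 = 2735.3750
edge 4: (20,21.5)→(20,30.5)  cross = 20·30.5 − 20·21.5 = 180.0000; (r_i+r_j)·cross = 40·180.0000 = 7200.0000
edge 5: (20,30.5)→(5.5,31)  cross = 20·31 − 5.5·30.5 = 452.2500; (r_i+r_j)·cross = 25.5·452.2500 = 11532.3750
Σcross = 507.2500 → A = |Σcross|/2 = 253.6250 mm²
Σ(r_i+r_j)·cross = 19026.5000 → first moment M = |Σ|/6 = 3171.0833
R_c = M/A = 3171.0833/253.6250 = 12.5030 mm
θ = 340° = 5.934119 rad
V = θ·R_c·A = 5.934119·12.5030·253.6250 = 18817.587 mm³

Volume = 18817.587 mm³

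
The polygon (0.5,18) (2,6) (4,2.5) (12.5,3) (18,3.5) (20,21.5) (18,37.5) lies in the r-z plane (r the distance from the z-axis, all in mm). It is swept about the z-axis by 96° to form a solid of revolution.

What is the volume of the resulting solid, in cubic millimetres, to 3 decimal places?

Profile (r,z), 7 vertices: (0.5,18) (2,6) (4,2.5) (12.5,3) (18,3.5) (20,21.5) (18,37.5)
edge 0: (0.5,18)→(2,6)  cross = 0.5·6 − 2·18 = -33.0000; (r_i+r_j)·cross = 2.5·-33.0000 = -82.5000
edge 1: (2,6)→(4,2.5)  cross = 2·2.5 − 4·6 = -19.0000; (r_i+r_j)·cross = 6·-19.0000 = -114.0000
edge 2: (4,2.5)→(12.5,3)  cross = 4·3 − 12.5·2.5 = -19.2500; (r_i+r_j)·cross = 16.5·-19.2500 = -317.6250
edge 3: (12.5,3)→(18,3.5)  cross = 12.5·3.5 − 18·3 = -10.2500; (r_i+r_j)·cross = 30.5·-10.2500 = -312.6250
edge 4: (18,3.5)→(20,21.5)  cross = 18·21.5 − 20·3.5 = 317.0000; (r_i+r_j)·cross = 38·317.0000 = 12046.0000
edge 5: (20,21.5)→(18,37.5)  cross = 20·37.5 − 18·21.5 = 363.0000; (r_i+r_j)·cross = 38·363.0000 = 13794.0000
edge 6: (18,37.5)→(0.5,18)  cross = 18·18 − 0.5·37.5 = 305.2500; (r_i+r_j)·cross = 18.5·305.2500 = 5647.1250
Σcross = 903.7500 → A = |Σcross|/2 = 451.8750 mm²
Σ(r_i+r_j)·cross = 30660.3750 → first moment M = |Σ|/6 = 5110.0625
R_c = M/A = 5110.0625/451.8750 = 11.3086 mm
θ = 96° = 1.675516 rad
V = θ·R_c·A = 1.675516·11.3086·451.8750 = 8561.992 mm³

Volume = 8561.992 mm³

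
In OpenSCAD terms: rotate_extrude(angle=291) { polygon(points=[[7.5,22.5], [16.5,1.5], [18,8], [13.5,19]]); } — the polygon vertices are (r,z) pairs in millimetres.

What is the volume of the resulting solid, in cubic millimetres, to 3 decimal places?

Volume = 4858.610 mm³

Profile (r,z), 4 vertices: (7.5,22.5) (16.5,1.5) (18,8) (13.5,19)
edge 0: (7.5,22.5)→(16.5,1.5)  cross = 7.5·1.5 − 16.5·22.5 = -360.0000; (r_i+r_j)·cross = 24·-360.0000 = -8640.0000
edge 1: (16.5,1.5)→(18,8)  cross = 16.5·8 − 18·1.5 = 105.0000; (r_i+r_j)·cross = 34.5·105.0000 = 3622.5000
edge 2: (18,8)→(13.5,19)  cross = 18·19 − 13.5·8 = 234.0000; (r_i+r_j)·cross = 31.5·234.0000 = 7371.0000
edge 3: (13.5,19)→(7.5,22.5)  cross = 13.5·22.5 − 7.5·19 = 161.2500; (r_i+r_j)·cross = 21·161.2500 = 3386.2500
Σcross = 140.2500 → A = |Σcross|/2 = 70.1250 mm²
Σ(r_i+r_j)·cross = 5739.7500 → first moment M = |Σ|/6 = 956.6250
R_c = M/A = 956.6250/70.1250 = 13.6417 mm
θ = 291° = 5.078908 rad
V = θ·R_c·A = 5.078908·13.6417·70.1250 = 4858.610 mm³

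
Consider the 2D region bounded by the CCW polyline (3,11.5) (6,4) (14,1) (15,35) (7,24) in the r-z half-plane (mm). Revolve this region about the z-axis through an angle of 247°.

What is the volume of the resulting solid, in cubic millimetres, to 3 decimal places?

Volume = 10689.033 mm³

Profile (r,z), 5 vertices: (3,11.5) (6,4) (14,1) (15,35) (7,24)
edge 0: (3,11.5)→(6,4)  cross = 3·4 − 6·11.5 = -57.0000; (r_i+r_j)·cross = 9·-57.0000 = -513.0000
edge 1: (6,4)→(14,1)  cross = 6·1 − 14·4 = -50.0000; (r_i+r_j)·cross = 20·-50.0000 = -1000.0000
edge 2: (14,1)→(15,35)  cross = 14·35 − 15·1 = 475.0000; (r_i+r_j)·cross = 29·475.0000 = 13775.0000
edge 3: (15,35)→(7,24)  cross = 15·24 − 7·35 = 115.0000; (r_i+r_j)·cross = 22·115.0000 = 2530.0000
edge 4: (7,24)→(3,11.5)  cross = 7·11.5 − 3·24 = 8.5000; (r_i+r_j)·cross = 10·8.5000 = 85.0000
Σcross = 491.5000 → A = |Σcross|/2 = 245.7500 mm²
Σ(r_i+r_j)·cross = 14877.0000 → first moment M = |Σ|/6 = 2479.5000
R_c = M/A = 2479.5000/245.7500 = 10.0895 mm
θ = 247° = 4.310963 rad
V = θ·R_c·A = 4.310963·10.0895·245.7500 = 10689.033 mm³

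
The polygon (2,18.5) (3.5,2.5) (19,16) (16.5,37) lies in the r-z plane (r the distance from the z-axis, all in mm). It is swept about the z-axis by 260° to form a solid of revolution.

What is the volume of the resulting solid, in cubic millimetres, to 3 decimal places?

Volume = 14918.391 mm³

Profile (r,z), 4 vertices: (2,18.5) (3.5,2.5) (19,16) (16.5,37)
edge 0: (2,18.5)→(3.5,2.5)  cross = 2·2.5 − 3.5·18.5 = -59.7500; (r_i+r_j)·cross = 5.5·-59.7500 = -328.6250
edge 1: (3.5,2.5)→(19,16)  cross = 3.5·16 − 19·2.5 = 8.5000; (r_i+r_j)·cross = 22.5·8.5000 = 191.2500
edge 2: (19,16)→(16.5,37)  cross = 19·37 − 16.5·16 = 439.0000; (r_i+r_j)·cross = 35.5·439.0000 = 15584.5000
edge 3: (16.5,37)→(2,18.5)  cross = 16.5·18.5 − 2·37 = 231.2500; (r_i+r_j)·cross = 18.5·231.2500 = 4278.1250
Σcross = 619.0000 → A = |Σcross|/2 = 309.5000 mm²
Σ(r_i+r_j)·cross = 19725.2500 → first moment M = |Σ|/6 = 3287.5417
R_c = M/A = 3287.5417/309.5000 = 10.6221 mm
θ = 260° = 4.537856 rad
V = θ·R_c·A = 4.537856·10.6221·309.5000 = 14918.391 mm³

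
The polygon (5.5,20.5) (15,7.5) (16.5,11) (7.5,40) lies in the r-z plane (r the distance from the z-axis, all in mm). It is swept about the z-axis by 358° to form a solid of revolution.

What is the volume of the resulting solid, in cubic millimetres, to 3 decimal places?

Volume = 9205.797 mm³

Profile (r,z), 4 vertices: (5.5,20.5) (15,7.5) (16.5,11) (7.5,40)
edge 0: (5.5,20.5)→(15,7.5)  cross = 5.5·7.5 − 15·20.5 = -266.2500; (r_i+r_j)·cross = 20.5·-266.2500 = -5458.1250
edge 1: (15,7.5)→(16.5,11)  cross = 15·11 − 16.5·7.5 = 41.2500; (r_i+r_j)·cross = 31.5·41.2500 = 1299.3750
edge 2: (16.5,11)→(7.5,40)  cross = 16.5·40 − 7.5·11 = 577.5000; (r_i+r_j)·cross = 24·577.5000 = 13860.0000
edge 3: (7.5,40)→(5.5,20.5)  cross = 7.5·20.5 − 5.5·40 = -66.2500; (r_i+r_j)·cross = 13·-66.2500 = -861.2500
Σcross = 286.2500 → A = |Σcross|/2 = 143.1250 mm²
Σ(r_i+r_j)·cross = 8840.0000 → first moment M = |Σ|/6 = 1473.3333
R_c = M/A = 1473.3333/143.1250 = 10.2940 mm
θ = 358° = 6.248279 rad
V = θ·R_c·A = 6.248279·10.2940·143.1250 = 9205.797 mm³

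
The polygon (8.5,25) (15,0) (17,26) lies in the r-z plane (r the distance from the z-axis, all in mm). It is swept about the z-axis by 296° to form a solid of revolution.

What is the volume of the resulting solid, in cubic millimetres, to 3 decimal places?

Profile (r,z), 3 vertices: (8.5,25) (15,0) (17,26)
edge 0: (8.5,25)→(15,0)  cross = 8.5·0 − 15·25 = -375.0000; (r_i+r_j)·cross = 23.5·-375.0000 = -8812.5000
edge 1: (15,0)→(17,26)  cross = 15·26 − 17·0 = 390.0000; (r_i+r_j)·cross = 32·390.0000 = 12480.0000
edge 2: (17,26)→(8.5,25)  cross = 17·25 − 8.5·26 = 204.0000; (r_i+r_j)·cross = 25.5·204.0000 = 5202.0000
Σcross = 219.0000 → A = |Σcross|/2 = 109.5000 mm²
Σ(r_i+r_j)·cross = 8869.5000 → first moment M = |Σ|/6 = 1478.2500
R_c = M/A = 1478.2500/109.5000 = 13.5000 mm
θ = 296° = 5.166175 rad
V = θ·R_c·A = 5.166175·13.5000·109.5000 = 7636.898 mm³

Volume = 7636.898 mm³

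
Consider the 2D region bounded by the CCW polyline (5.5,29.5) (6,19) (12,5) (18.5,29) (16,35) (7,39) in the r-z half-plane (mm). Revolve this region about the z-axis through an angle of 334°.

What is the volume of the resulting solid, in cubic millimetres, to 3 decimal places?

Volume = 17821.204 mm³

Profile (r,z), 6 vertices: (5.5,29.5) (6,19) (12,5) (18.5,29) (16,35) (7,39)
edge 0: (5.5,29.5)→(6,19)  cross = 5.5·19 − 6·29.5 = -72.5000; (r_i+r_j)·cross = 11.5·-72.5000 = -833.7500
edge 1: (6,19)→(12,5)  cross = 6·5 − 12·19 = -198.0000; (r_i+r_j)·cross = 18·-198.0000 = -3564.0000
edge 2: (12,5)→(18.5,29)  cross = 12·29 − 18.5·5 = 255.5000; (r_i+r_j)·cross = 30.5·255.5000 = 7792.7500
edge 3: (18.5,29)→(16,35)  cross = 18.5·35 − 16·29 = 183.5000; (r_i+r_j)·cross = 34.5·183.5000 = 6330.7500
edge 4: (16,35)→(7,39)  cross = 16·39 − 7·35 = 379.0000; (r_i+r_j)·cross = 23·379.0000 = 8717.0000
edge 5: (7,39)→(5.5,29.5)  cross = 7·29.5 − 5.5·39 = -8.0000; (r_i+r_j)·cross = 12.5·-8.0000 = -100.0000
Σcross = 539.5000 → A = |Σcross|/2 = 269.7500 mm²
Σ(r_i+r_j)·cross = 18342.7500 → first moment M = |Σ|/6 = 3057.1250
R_c = M/A = 3057.1250/269.7500 = 11.3332 mm
θ = 334° = 5.829400 rad
V = θ·R_c·A = 5.829400·11.3332·269.7500 = 17821.204 mm³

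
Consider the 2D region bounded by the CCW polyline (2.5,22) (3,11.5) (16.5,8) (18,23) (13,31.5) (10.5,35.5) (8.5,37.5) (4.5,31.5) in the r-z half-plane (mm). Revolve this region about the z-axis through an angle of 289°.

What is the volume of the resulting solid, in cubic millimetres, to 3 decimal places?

Profile (r,z), 8 vertices: (2.5,22) (3,11.5) (16.5,8) (18,23) (13,31.5) (10.5,35.5) (8.5,37.5) (4.5,31.5)
edge 0: (2.5,22)→(3,11.5)  cross = 2.5·11.5 − 3·22 = -37.2500; (r_i+r_j)·cross = 5.5·-37.2500 = -204.8750
edge 1: (3,11.5)→(16.5,8)  cross = 3·8 − 16.5·11.5 = -165.7500; (r_i+r_j)·cross = 19.5·-165.7500 = -3232.1250
edge 2: (16.5,8)→(18,23)  cross = 16.5·23 − 18·8 = 235.5000; (r_i+r_j)·cross = 34.5·235.5000 = 8124.7500
edge 3: (18,23)→(13,31.5)  cross = 18·31.5 − 13·23 = 268.0000; (r_i+r_j)·cross = 31·268.0000 = 8308.0000
edge 4: (13,31.5)→(10.5,35.5)  cross = 13·35.5 − 10.5·31.5 = 130.7500; (r_i+r_j)·cross = 23.5·130.7500 = 3072.6250
edge 5: (10.5,35.5)→(8.5,37.5)  cross = 10.5·37.5 − 8.5·35.5 = 92.0000; (r_i+r_j)·cross = 19·92.0000 = 1748.0000
edge 6: (8.5,37.5)→(4.5,31.5)  cross = 8.5·31.5 − 4.5·37.5 = 99.0000; (r_i+r_j)·cross = 13·99.0000 = 1287.0000
edge 7: (4.5,31.5)→(2.5,22)  cross = 4.5·22 − 2.5·31.5 = 20.2500; (r_i+r_j)·cross = 7·20.2500 = 141.7500
Σcross = 642.5000 → A = |Σcross|/2 = 321.2500 mm²
Σ(r_i+r_j)·cross = 19245.1250 → first moment M = |Σ|/6 = 3207.5208
R_c = M/A = 3207.5208/321.2500 = 9.9845 mm
θ = 289° = 5.044002 rad
V = θ·R_c·A = 5.044002·9.9845·321.2500 = 16178.740 mm³

Volume = 16178.740 mm³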